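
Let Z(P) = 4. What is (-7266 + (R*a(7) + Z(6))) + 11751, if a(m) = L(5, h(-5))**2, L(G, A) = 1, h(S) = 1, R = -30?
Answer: 4459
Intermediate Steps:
a(m) = 1 (a(m) = 1**2 = 1)
(-7266 + (R*a(7) + Z(6))) + 11751 = (-7266 + (-30*1 + 4)) + 11751 = (-7266 + (-30 + 4)) + 11751 = (-7266 - 26) + 11751 = -7292 + 11751 = 4459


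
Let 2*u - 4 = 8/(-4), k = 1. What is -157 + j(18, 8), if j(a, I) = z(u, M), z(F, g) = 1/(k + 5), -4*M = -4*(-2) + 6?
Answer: -941/6 ≈ -156.83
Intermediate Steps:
M = -7/2 (M = -(-4*(-2) + 6)/4 = -(8 + 6)/4 = -1/4*14 = -7/2 ≈ -3.5000)
u = 1 (u = 2 + (8/(-4))/2 = 2 + (8*(-1/4))/2 = 2 + (1/2)*(-2) = 2 - 1 = 1)
z(F, g) = 1/6 (z(F, g) = 1/(1 + 5) = 1/6)
j(a, I) = 1/6
-157 + j(18, 8) = -157 + 1/6 = -941/6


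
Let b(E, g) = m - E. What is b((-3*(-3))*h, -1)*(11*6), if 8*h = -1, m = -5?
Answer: -1023/4 ≈ -255.75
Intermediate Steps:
h = -⅛ (h = (⅛)*(-1) = -⅛ ≈ -0.12500)
b(E, g) = -5 - E
b((-3*(-3))*h, -1)*(11*6) = (-5 - (-3*(-3))*(-1)/8)*(11*6) = (-5 - 9*(-1)/8)*66 = (-5 - 1*(-9/8))*66 = (-5 + 9/8)*66 = -31/8*66 = -1023/4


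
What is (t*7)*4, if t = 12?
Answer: 336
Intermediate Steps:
(t*7)*4 = (12*7)*4 = 84*4 = 336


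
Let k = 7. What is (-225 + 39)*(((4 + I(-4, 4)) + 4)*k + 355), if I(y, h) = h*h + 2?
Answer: -99882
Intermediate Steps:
I(y, h) = 2 + h² (I(y, h) = h² + 2 = 2 + h²)
(-225 + 39)*(((4 + I(-4, 4)) + 4)*k + 355) = (-225 + 39)*(((4 + (2 + 4²)) + 4)*7 + 355) = -186*(((4 + (2 + 16)) + 4)*7 + 355) = -186*(((4 + 18) + 4)*7 + 355) = -186*((22 + 4)*7 + 355) = -186*(26*7 + 355) = -186*(182 + 355) = -186*537 = -99882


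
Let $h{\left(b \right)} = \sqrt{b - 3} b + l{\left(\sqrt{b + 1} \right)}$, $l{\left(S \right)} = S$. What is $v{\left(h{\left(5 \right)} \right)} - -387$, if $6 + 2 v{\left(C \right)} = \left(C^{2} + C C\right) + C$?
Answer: $440 + \frac{\sqrt{6}}{2} + 20 \sqrt{3} + \frac{5 \sqrt{2}}{2} \approx 479.4$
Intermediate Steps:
$h{\left(b \right)} = \sqrt{1 + b} + b \sqrt{-3 + b}$ ($h{\left(b \right)} = \sqrt{b - 3} b + \sqrt{b + 1} = \sqrt{-3 + b} b + \sqrt{1 + b} = b \sqrt{-3 + b} + \sqrt{1 + b} = \sqrt{1 + b} + b \sqrt{-3 + b}$)
$v{\left(C \right)} = -3 + C^{2} + \frac{C}{2}$ ($v{\left(C \right)} = -3 + \frac{\left(C^{2} + C C\right) + C}{2} = -3 + \frac{\left(C^{2} + C^{2}\right) + C}{2} = -3 + \frac{2 C^{2} + C}{2} = -3 + \frac{C + 2 C^{2}}{2} = -3 + \left(C^{2} + \frac{C}{2}\right) = -3 + C^{2} + \frac{C}{2}$)
$v{\left(h{\left(5 \right)} \right)} - -387 = \left(-3 + \left(\sqrt{1 + 5} + 5 \sqrt{-3 + 5}\right)^{2} + \frac{\sqrt{1 + 5} + 5 \sqrt{-3 + 5}}{2}\right) - -387 = \left(-3 + \left(\sqrt{6} + 5 \sqrt{2}\right)^{2} + \frac{\sqrt{6} + 5 \sqrt{2}}{2}\right) + 387 = \left(-3 + \left(\sqrt{6} + 5 \sqrt{2}\right)^{2} + \left(\frac{\sqrt{6}}{2} + \frac{5 \sqrt{2}}{2}\right)\right) + 387 = \left(-3 + \left(\sqrt{6} + 5 \sqrt{2}\right)^{2} + \frac{\sqrt{6}}{2} + \frac{5 \sqrt{2}}{2}\right) + 387 = 384 + \left(\sqrt{6} + 5 \sqrt{2}\right)^{2} + \frac{\sqrt{6}}{2} + \frac{5 \sqrt{2}}{2}$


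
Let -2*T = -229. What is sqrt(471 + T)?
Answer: sqrt(2342)/2 ≈ 24.197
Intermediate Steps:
T = 229/2 (T = -1/2*(-229) = 229/2 ≈ 114.50)
sqrt(471 + T) = sqrt(471 + 229/2) = sqrt(1171/2) = sqrt(2342)/2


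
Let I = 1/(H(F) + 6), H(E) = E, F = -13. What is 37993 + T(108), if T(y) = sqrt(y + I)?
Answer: 37993 + sqrt(5285)/7 ≈ 38003.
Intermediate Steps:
I = -1/7 (I = 1/(-13 + 6) = 1/(-7) = -1/7 ≈ -0.14286)
T(y) = sqrt(-1/7 + y) (T(y) = sqrt(y - 1/7) = sqrt(-1/7 + y))
37993 + T(108) = 37993 + sqrt(-7 + 49*108)/7 = 37993 + sqrt(-7 + 5292)/7 = 37993 + sqrt(5285)/7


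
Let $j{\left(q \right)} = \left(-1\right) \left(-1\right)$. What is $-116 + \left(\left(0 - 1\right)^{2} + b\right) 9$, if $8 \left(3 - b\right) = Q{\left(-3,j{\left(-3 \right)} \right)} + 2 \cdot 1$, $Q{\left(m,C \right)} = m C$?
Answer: $- \frac{631}{8} \approx -78.875$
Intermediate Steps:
$j{\left(q \right)} = 1$
$Q{\left(m,C \right)} = C m$
$b = \frac{25}{8}$ ($b = 3 - \frac{1 \left(-3\right) + 2 \cdot 1}{8} = 3 - \frac{-3 + 2}{8} = 3 - - \frac{1}{8} = 3 + \frac{1}{8} = \frac{25}{8} \approx 3.125$)
$-116 + \left(\left(0 - 1\right)^{2} + b\right) 9 = -116 + \left(\left(0 - 1\right)^{2} + \frac{25}{8}\right) 9 = -116 + \left(\left(-1\right)^{2} + \frac{25}{8}\right) 9 = -116 + \left(1 + \frac{25}{8}\right) 9 = -116 + \frac{33}{8} \cdot 9 = -116 + \frac{297}{8} = - \frac{631}{8}$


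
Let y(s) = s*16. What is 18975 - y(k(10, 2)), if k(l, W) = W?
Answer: 18943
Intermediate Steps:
y(s) = 16*s
18975 - y(k(10, 2)) = 18975 - 16*2 = 18975 - 1*32 = 18975 - 32 = 18943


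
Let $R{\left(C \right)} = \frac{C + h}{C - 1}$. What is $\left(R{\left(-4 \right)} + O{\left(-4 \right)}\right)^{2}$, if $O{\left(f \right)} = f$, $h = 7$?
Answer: $\frac{529}{25} \approx 21.16$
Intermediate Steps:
$R{\left(C \right)} = \frac{7 + C}{-1 + C}$ ($R{\left(C \right)} = \frac{C + 7}{C - 1} = \frac{7 + C}{-1 + C}$)
$\left(R{\left(-4 \right)} + O{\left(-4 \right)}\right)^{2} = \left(\frac{7 - 4}{-1 - 4} - 4\right)^{2} = \left(\frac{1}{-5} \cdot 3 - 4\right)^{2} = \left(\left(- \frac{1}{5}\right) 3 - 4\right)^{2} = \left(- \frac{3}{5} - 4\right)^{2} = \left(- \frac{23}{5}\right)^{2} = \frac{529}{25}$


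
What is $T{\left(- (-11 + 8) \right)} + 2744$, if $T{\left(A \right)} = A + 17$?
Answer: $2764$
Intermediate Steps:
$T{\left(A \right)} = 17 + A$
$T{\left(- (-11 + 8) \right)} + 2744 = \left(17 - \left(-11 + 8\right)\right) + 2744 = \left(17 - -3\right) + 2744 = \left(17 + 3\right) + 2744 = 20 + 2744 = 2764$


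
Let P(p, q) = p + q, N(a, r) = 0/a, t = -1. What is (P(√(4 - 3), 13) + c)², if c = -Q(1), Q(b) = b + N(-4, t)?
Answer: 169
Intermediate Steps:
N(a, r) = 0
Q(b) = b (Q(b) = b + 0 = b)
c = -1 (c = -1*1 = -1)
(P(√(4 - 3), 13) + c)² = ((√(4 - 3) + 13) - 1)² = ((√1 + 13) - 1)² = ((1 + 13) - 1)² = (14 - 1)² = 13² = 169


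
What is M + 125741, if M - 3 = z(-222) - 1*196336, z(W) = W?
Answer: -70814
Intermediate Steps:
M = -196555 (M = 3 + (-222 - 1*196336) = 3 + (-222 - 196336) = 3 - 196558 = -196555)
M + 125741 = -196555 + 125741 = -70814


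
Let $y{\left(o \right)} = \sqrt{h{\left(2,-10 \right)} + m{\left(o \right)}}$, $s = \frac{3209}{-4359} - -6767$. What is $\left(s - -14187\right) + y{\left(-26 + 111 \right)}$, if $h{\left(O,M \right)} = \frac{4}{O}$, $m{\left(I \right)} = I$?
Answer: $\frac{91335277}{4359} + \sqrt{87} \approx 20963.0$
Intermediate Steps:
$s = \frac{29494144}{4359}$ ($s = 3209 \left(- \frac{1}{4359}\right) + 6767 = - \frac{3209}{4359} + 6767 = \frac{29494144}{4359} \approx 6766.3$)
$y{\left(o \right)} = \sqrt{2 + o}$ ($y{\left(o \right)} = \sqrt{\frac{4}{2} + o} = \sqrt{4 \cdot \frac{1}{2} + o} = \sqrt{2 + o}$)
$\left(s - -14187\right) + y{\left(-26 + 111 \right)} = \left(\frac{29494144}{4359} - -14187\right) + \sqrt{2 + \left(-26 + 111\right)} = \left(\frac{29494144}{4359} + 14187\right) + \sqrt{2 + 85} = \frac{91335277}{4359} + \sqrt{87}$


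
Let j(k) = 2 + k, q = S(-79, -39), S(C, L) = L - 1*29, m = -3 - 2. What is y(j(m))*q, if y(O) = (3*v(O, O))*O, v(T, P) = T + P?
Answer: -3672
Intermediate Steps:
m = -5
S(C, L) = -29 + L (S(C, L) = L - 29 = -29 + L)
q = -68 (q = -29 - 39 = -68)
v(T, P) = P + T
y(O) = 6*O² (y(O) = (3*(O + O))*O = (3*(2*O))*O = (6*O)*O = 6*O²)
y(j(m))*q = (6*(2 - 5)²)*(-68) = (6*(-3)²)*(-68) = (6*9)*(-68) = 54*(-68) = -3672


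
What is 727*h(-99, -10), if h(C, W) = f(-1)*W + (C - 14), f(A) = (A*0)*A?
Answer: -82151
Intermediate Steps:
f(A) = 0 (f(A) = 0*A = 0)
h(C, W) = -14 + C (h(C, W) = 0*W + (C - 14) = 0 + (-14 + C) = -14 + C)
727*h(-99, -10) = 727*(-14 - 99) = 727*(-113) = -82151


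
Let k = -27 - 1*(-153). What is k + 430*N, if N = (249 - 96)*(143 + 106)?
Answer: 16381836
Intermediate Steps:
N = 38097 (N = 153*249 = 38097)
k = 126 (k = -27 + 153 = 126)
k + 430*N = 126 + 430*38097 = 126 + 16381710 = 16381836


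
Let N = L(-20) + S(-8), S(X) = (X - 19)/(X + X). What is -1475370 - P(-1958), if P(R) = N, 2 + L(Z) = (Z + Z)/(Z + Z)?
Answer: -23605931/16 ≈ -1.4754e+6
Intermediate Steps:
S(X) = (-19 + X)/(2*X) (S(X) = (-19 + X)/((2*X)) = (-19 + X)*(1/(2*X)) = (-19 + X)/(2*X))
L(Z) = -1 (L(Z) = -2 + (Z + Z)/(Z + Z) = -2 + (2*Z)/((2*Z)) = -2 + (2*Z)*(1/(2*Z)) = -2 + 1 = -1)
N = 11/16 (N = -1 + (1/2)*(-19 - 8)/(-8) = -1 + (1/2)*(-1/8)*(-27) = -1 + 27/16 = 11/16 ≈ 0.68750)
P(R) = 11/16
-1475370 - P(-1958) = -1475370 - 1*11/16 = -1475370 - 11/16 = -23605931/16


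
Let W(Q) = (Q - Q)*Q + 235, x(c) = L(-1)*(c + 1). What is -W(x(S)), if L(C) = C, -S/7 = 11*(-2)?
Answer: -235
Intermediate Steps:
S = 154 (S = -77*(-2) = -7*(-22) = 154)
x(c) = -1 - c (x(c) = -(c + 1) = -(1 + c) = -1 - c)
W(Q) = 235 (W(Q) = 0*Q + 235 = 0 + 235 = 235)
-W(x(S)) = -1*235 = -235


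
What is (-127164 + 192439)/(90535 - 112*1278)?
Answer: -65275/52601 ≈ -1.2409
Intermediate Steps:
(-127164 + 192439)/(90535 - 112*1278) = 65275/(90535 - 143136) = 65275/(-52601) = 65275*(-1/52601) = -65275/52601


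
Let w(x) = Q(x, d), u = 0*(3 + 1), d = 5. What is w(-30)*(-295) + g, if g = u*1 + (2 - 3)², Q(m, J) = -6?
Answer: 1771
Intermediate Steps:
u = 0 (u = 0*4 = 0)
w(x) = -6
g = 1 (g = 0*1 + (2 - 3)² = 0 + (-1)² = 0 + 1 = 1)
w(-30)*(-295) + g = -6*(-295) + 1 = 1770 + 1 = 1771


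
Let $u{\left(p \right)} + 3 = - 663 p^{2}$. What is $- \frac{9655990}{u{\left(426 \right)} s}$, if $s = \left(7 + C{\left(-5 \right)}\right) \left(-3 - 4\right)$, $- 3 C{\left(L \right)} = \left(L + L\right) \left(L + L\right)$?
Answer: $\frac{9655990}{22178726941} \approx 0.00043537$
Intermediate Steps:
$C{\left(L \right)} = - \frac{4 L^{2}}{3}$ ($C{\left(L \right)} = - \frac{\left(L + L\right) \left(L + L\right)}{3} = - \frac{2 L 2 L}{3} = - \frac{4 L^{2}}{3}$)
$s = \frac{553}{3}$ ($s = \left(7 - \frac{4 \left(-5\right)^{2}}{3}\right) \left(-3 - 4\right) = \left(7 - \frac{100}{3}\right) \left(-7\right) = \left(- \frac{79}{3}\right) \left(-7\right) = \frac{553}{3} \approx 184.33$)
$u{\left(p \right)} = -3 - 663 p^{2}$
$- \frac{9655990}{u{\left(426 \right)} s} = - \frac{9655990}{\left(-3 - 663 \cdot 426^{2}\right) \frac{553}{3}} = - \frac{9655990}{\left(-3 - 120318588\right) \frac{553}{3}} = - \frac{9655990}{\left(-120318591\right) \frac{553}{3}} = - \frac{9655990}{-22178726941} = \left(-9655990\right) \left(- \frac{1}{22178726941}\right) = \frac{9655990}{22178726941}$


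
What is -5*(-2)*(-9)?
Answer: -90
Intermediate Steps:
-5*(-2)*(-9) = 10*(-9) = -90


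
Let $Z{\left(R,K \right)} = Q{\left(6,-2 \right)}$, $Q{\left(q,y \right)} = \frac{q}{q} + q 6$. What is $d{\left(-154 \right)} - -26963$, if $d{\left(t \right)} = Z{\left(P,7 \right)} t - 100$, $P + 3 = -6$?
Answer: $21165$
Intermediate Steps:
$P = -9$ ($P = -3 - 6 = -9$)
$Q{\left(q,y \right)} = 1 + 6 q$
$Z{\left(R,K \right)} = 37$ ($Z{\left(R,K \right)} = 1 + 6 \cdot 6 = 1 + 36 = 37$)
$d{\left(t \right)} = -100 + 37 t$ ($d{\left(t \right)} = 37 t - 100 = -100 + 37 t$)
$d{\left(-154 \right)} - -26963 = \left(-100 + 37 \left(-154\right)\right) - -26963 = \left(-100 - 5698\right) + 26963 = -5798 + 26963 = 21165$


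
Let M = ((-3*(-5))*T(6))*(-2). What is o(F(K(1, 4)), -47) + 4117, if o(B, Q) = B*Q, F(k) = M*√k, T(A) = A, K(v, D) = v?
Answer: 12577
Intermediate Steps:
M = -180 (M = (-3*(-5)*6)*(-2) = (15*6)*(-2) = 90*(-2) = -180)
F(k) = -180*√k
o(F(K(1, 4)), -47) + 4117 = -180*√1*(-47) + 4117 = -180*1*(-47) + 4117 = -180*(-47) + 4117 = 8460 + 4117 = 12577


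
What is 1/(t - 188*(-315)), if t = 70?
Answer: 1/59290 ≈ 1.6866e-5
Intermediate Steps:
1/(t - 188*(-315)) = 1/(70 - 188*(-315)) = 1/(70 + 59220) = 1/59290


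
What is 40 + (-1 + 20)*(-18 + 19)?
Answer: 59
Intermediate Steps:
40 + (-1 + 20)*(-18 + 19) = 40 + 19*1 = 40 + 19 = 59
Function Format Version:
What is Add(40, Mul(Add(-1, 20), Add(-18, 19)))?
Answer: 59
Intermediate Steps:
Add(40, Mul(Add(-1, 20), Add(-18, 19))) = Add(40, Mul(19, 1)) = Add(40, 19) = 59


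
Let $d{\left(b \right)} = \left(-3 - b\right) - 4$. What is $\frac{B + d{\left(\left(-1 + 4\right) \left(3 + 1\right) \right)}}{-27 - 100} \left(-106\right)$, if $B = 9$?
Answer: $- \frac{1060}{127} \approx -8.3465$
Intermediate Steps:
$d{\left(b \right)} = -7 - b$ ($d{\left(b \right)} = \left(-3 - b\right) - 4 = -7 - b$)
$\frac{B + d{\left(\left(-1 + 4\right) \left(3 + 1\right) \right)}}{-27 - 100} \left(-106\right) = \frac{9 - \left(7 + \left(-1 + 4\right) \left(3 + 1\right)\right)}{-27 - 100} \left(-106\right) = \frac{9 - \left(7 + 3 \cdot 4\right)}{-127} \left(-106\right) = \left(9 - 19\right) \left(- \frac{1}{127}\right) \left(-106\right) = \left(-10\right) \left(- \frac{1}{127}\right) \left(-106\right) = \frac{10}{127} \left(-106\right) = - \frac{1060}{127}$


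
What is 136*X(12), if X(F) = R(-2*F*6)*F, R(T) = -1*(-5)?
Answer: 8160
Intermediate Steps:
R(T) = 5
X(F) = 5*F
136*X(12) = 136*(5*12) = 136*60 = 8160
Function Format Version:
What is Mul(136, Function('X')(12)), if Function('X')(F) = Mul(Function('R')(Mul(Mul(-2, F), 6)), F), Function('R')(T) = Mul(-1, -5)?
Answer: 8160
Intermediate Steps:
Function('R')(T) = 5
Function('X')(F) = Mul(5, F)
Mul(136, Function('X')(12)) = Mul(136, Mul(5, 12)) = Mul(136, 60) = 8160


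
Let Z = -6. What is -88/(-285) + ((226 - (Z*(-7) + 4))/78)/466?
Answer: 270827/863265 ≈ 0.31372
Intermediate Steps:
-88/(-285) + ((226 - (Z*(-7) + 4))/78)/466 = -88/(-285) + ((226 - (-6*(-7) + 4))/78)/466 = -88*(-1/285) + ((226 - (42 + 4))*(1/78))*(1/466) = 88/285 + ((226 - 1*46)*(1/78))*(1/466) = 88/285 + ((226 - 46)*(1/78))*(1/466) = 88/285 + (180*(1/78))*(1/466) = 88/285 + (30/13)*(1/466) = 88/285 + 15/3029 = 270827/863265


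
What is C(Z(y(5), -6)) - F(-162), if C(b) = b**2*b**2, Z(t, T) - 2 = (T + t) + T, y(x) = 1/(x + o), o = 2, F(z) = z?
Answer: 23056083/2401 ≈ 9602.7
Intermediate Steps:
y(x) = 1/(2 + x) (y(x) = 1/(x + 2) = 1/(2 + x))
Z(t, T) = 2 + t + 2*T (Z(t, T) = 2 + ((T + t) + T) = 2 + (t + 2*T) = 2 + t + 2*T)
C(b) = b**4
C(Z(y(5), -6)) - F(-162) = (2 + 1/(2 + 5) + 2*(-6))**4 - 1*(-162) = (2 + 1/7 - 12)**4 + 162 = (-69/7)**4 + 162 = 22667121/2401 + 162 = 23056083/2401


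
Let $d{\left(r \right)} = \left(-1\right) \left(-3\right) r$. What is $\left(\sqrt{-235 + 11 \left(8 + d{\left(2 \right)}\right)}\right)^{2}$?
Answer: $-81$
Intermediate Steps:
$d{\left(r \right)} = 3 r$
$\left(\sqrt{-235 + 11 \left(8 + d{\left(2 \right)}\right)}\right)^{2} = \left(\sqrt{-235 + 11 \left(8 + 3 \cdot 2\right)}\right)^{2} = \left(\sqrt{-235 + 11 \left(8 + 6\right)}\right)^{2} = \left(\sqrt{-235 + 11 \cdot 14}\right)^{2} = \left(\sqrt{-235 + 154}\right)^{2} = \left(\sqrt{-81}\right)^{2} = \left(9 i\right)^{2} = -81$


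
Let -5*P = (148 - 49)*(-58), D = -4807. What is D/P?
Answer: -2185/522 ≈ -4.1858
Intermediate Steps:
P = 5742/5 (P = -(148 - 49)*(-58)/5 = -99*(-58)/5 = -⅕*(-5742) = 5742/5 ≈ 1148.4)
D/P = -4807/5742/5 = -4807*5/5742 = -2185/522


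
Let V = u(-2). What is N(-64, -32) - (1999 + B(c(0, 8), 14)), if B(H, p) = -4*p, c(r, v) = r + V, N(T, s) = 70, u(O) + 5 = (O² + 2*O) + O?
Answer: -1873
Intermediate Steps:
u(O) = -5 + O² + 3*O (u(O) = -5 + ((O² + 2*O) + O) = -5 + (O² + 3*O) = -5 + O² + 3*O)
V = -7 (V = -5 + (-2)² + 3*(-2) = -5 + 4 - 6 = -7)
c(r, v) = -7 + r (c(r, v) = r - 7 = -7 + r)
N(-64, -32) - (1999 + B(c(0, 8), 14)) = 70 - (1999 - 4*14) = 70 - (1999 - 56) = 70 - 1*1943 = 70 - 1943 = -1873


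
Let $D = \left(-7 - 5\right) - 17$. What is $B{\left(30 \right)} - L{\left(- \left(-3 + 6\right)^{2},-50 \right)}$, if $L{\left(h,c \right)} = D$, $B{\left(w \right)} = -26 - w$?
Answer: $-27$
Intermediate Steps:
$D = -29$ ($D = -12 - 17 = -29$)
$L{\left(h,c \right)} = -29$
$B{\left(30 \right)} - L{\left(- \left(-3 + 6\right)^{2},-50 \right)} = \left(-26 - 30\right) - -29 = \left(-26 - 30\right) + 29 = -56 + 29 = -27$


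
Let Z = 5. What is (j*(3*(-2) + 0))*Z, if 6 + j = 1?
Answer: 150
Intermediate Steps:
j = -5 (j = -6 + 1 = -5)
(j*(3*(-2) + 0))*Z = -5*(3*(-2) + 0)*5 = -5*(-6 + 0)*5 = -5*(-6)*5 = 30*5 = 150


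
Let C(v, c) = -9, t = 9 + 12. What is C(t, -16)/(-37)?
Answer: 9/37 ≈ 0.24324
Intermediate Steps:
t = 21
C(t, -16)/(-37) = -9/(-37) = -9*(-1/37) = 9/37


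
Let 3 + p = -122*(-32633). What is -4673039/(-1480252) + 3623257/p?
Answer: 23967743767461/5893213308196 ≈ 4.0670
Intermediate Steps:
p = 3981223 (p = -3 - 122*(-32633) = -3 + 3981226 = 3981223)
-4673039/(-1480252) + 3623257/p = -4673039/(-1480252) + 3623257/3981223 = -4673039*(-1/1480252) + 3623257*(1/3981223) = 4673039/1480252 + 3623257/3981223 = 23967743767461/5893213308196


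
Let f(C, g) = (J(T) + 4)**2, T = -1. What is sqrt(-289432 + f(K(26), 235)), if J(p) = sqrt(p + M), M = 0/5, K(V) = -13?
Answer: sqrt(-289417 + 8*I) ≈ 0.007 + 537.97*I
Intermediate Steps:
M = 0 (M = 0*(1/5) = 0)
J(p) = sqrt(p) (J(p) = sqrt(p + 0) = sqrt(p))
f(C, g) = (4 + I)**2 (f(C, g) = (sqrt(-1) + 4)**2 = (I + 4)**2 = (4 + I)**2)
sqrt(-289432 + f(K(26), 235)) = sqrt(-289432 + (4 + I)**2)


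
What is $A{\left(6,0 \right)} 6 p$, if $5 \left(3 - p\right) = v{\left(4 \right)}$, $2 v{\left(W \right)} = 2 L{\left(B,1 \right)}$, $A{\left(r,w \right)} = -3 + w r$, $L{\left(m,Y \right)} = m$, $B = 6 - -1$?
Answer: $- \frac{144}{5} \approx -28.8$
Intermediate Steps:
$B = 7$ ($B = 6 + 1 = 7$)
$A{\left(r,w \right)} = -3 + r w$
$v{\left(W \right)} = 7$ ($v{\left(W \right)} = \frac{2 \cdot 7}{2} = \frac{1}{2} \cdot 14 = 7$)
$p = \frac{8}{5}$ ($p = 3 - \frac{7}{5} = \frac{8}{5} \approx 1.6$)
$A{\left(6,0 \right)} 6 p = \left(-3 + 6 \cdot 0\right) 6 \cdot \frac{8}{5} = \left(-3 + 0\right) 6 \cdot \frac{8}{5} = \left(-3\right) 6 \cdot \frac{8}{5} = \left(-18\right) \frac{8}{5} = - \frac{144}{5}$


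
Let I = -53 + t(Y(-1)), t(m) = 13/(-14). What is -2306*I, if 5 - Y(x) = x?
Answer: 870515/7 ≈ 1.2436e+5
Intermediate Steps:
Y(x) = 5 - x
t(m) = -13/14 (t(m) = 13*(-1/14) = -13/14)
I = -755/14 (I = -53 - 13/14 = -755/14 ≈ -53.929)
-2306*I = -2306*(-755/14) = 870515/7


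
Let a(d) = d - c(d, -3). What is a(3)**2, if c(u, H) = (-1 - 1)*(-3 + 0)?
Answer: 9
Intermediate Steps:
c(u, H) = 6 (c(u, H) = -2*(-3) = 6)
a(d) = -6 + d (a(d) = d - 1*6 = d - 6 = -6 + d)
a(3)**2 = (-6 + 3)**2 = (-3)**2 = 9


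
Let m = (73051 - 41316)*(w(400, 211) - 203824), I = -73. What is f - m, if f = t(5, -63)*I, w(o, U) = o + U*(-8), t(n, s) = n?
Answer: 6509228955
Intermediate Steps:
w(o, U) = o - 8*U
m = -6509229320 (m = (73051 - 41316)*((400 - 8*211) - 203824) = 31735*((400 - 1688) - 203824) = 31735*(-1288 - 203824) = 31735*(-205112) = -6509229320)
f = -365 (f = 5*(-73) = -365)
f - m = -365 - 1*(-6509229320) = -365 + 6509229320 = 6509228955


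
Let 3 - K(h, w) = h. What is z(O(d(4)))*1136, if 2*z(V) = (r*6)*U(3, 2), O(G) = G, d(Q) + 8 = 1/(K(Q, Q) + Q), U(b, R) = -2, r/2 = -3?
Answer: 40896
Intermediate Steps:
r = -6 (r = 2*(-3) = -6)
K(h, w) = 3 - h
d(Q) = -23/3 (d(Q) = -8 + 1/((3 - Q) + Q) = -8 + 1/3 = -23/3)
z(V) = 36 (z(V) = (-6*6*(-2))/2 = (-36*(-2))/2 = (1/2)*72 = 36)
z(O(d(4)))*1136 = 36*1136 = 40896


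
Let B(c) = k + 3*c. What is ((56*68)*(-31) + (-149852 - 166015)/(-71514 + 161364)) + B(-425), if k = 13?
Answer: -3573439789/29950 ≈ -1.1931e+5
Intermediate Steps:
B(c) = 13 + 3*c
((56*68)*(-31) + (-149852 - 166015)/(-71514 + 161364)) + B(-425) = ((56*68)*(-31) + (-149852 - 166015)/(-71514 + 161364)) + (13 + 3*(-425)) = (3808*(-31) - 315867/89850) + (13 - 1275) = (-118048 - 315867*1/89850) - 1262 = (-118048 - 105289/29950) - 1262 = -3535642889/29950 - 1262 = -3573439789/29950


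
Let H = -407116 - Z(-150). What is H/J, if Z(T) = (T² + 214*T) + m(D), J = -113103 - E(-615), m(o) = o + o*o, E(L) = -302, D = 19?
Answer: 397896/112801 ≈ 3.5274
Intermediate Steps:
m(o) = o + o²
J = -112801 (J = -113103 - 1*(-302) = -113103 + 302 = -112801)
Z(T) = 380 + T² + 214*T (Z(T) = (T² + 214*T) + 19*(1 + 19) = (T² + 214*T) + 19*20 = (T² + 214*T) + 380 = 380 + T² + 214*T)
H = -397896 (H = -407116 - (380 + (-150)² + 214*(-150)) = -407116 - (380 + 22500 - 32100) = -407116 - 1*(-9220) = -407116 + 9220 = -397896)
H/J = -397896/(-112801) = -397896*(-1/112801) = 397896/112801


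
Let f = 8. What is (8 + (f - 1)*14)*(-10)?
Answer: -1060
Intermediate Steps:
(8 + (f - 1)*14)*(-10) = (8 + (8 - 1)*14)*(-10) = (8 + 7*14)*(-10) = (8 + 98)*(-10) = 106*(-10) = -1060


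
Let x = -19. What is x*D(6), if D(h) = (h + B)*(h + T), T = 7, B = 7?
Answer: -3211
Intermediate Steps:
D(h) = (7 + h)² (D(h) = (h + 7)*(h + 7) = (7 + h)*(7 + h) = (7 + h)²)
x*D(6) = -19*(49 + 6² + 14*6) = -19*(49 + 36 + 84) = -19*169 = -3211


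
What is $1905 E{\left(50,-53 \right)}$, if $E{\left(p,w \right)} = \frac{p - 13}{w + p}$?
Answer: $-23495$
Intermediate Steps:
$E{\left(p,w \right)} = \frac{-13 + p}{p + w}$
$1905 E{\left(50,-53 \right)} = 1905 \frac{-13 + 50}{50 - 53} = 1905 \frac{1}{-3} \cdot 37 = 1905 \left(\left(- \frac{1}{3}\right) 37\right) = 1905 \left(- \frac{37}{3}\right) = -23495$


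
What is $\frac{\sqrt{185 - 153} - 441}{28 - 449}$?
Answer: $\frac{441}{421} - \frac{4 \sqrt{2}}{421} \approx 1.0341$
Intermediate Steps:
$\frac{\sqrt{185 - 153} - 441}{28 - 449} = \frac{\sqrt{32} - 441}{-421} = \left(4 \sqrt{2} - 441\right) \left(- \frac{1}{421}\right) = \left(-441 + 4 \sqrt{2}\right) \left(- \frac{1}{421}\right) = \frac{441}{421} - \frac{4 \sqrt{2}}{421}$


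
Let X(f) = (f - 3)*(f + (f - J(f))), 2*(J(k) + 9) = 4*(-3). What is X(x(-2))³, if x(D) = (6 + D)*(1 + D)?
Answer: -117649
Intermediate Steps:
J(k) = -15 (J(k) = -9 + (4*(-3))/2 = -9 + (½)*(-12) = -9 - 6 = -15)
x(D) = (1 + D)*(6 + D)
X(f) = (-3 + f)*(15 + 2*f) (X(f) = (f - 3)*(f + (f - 1*(-15))) = (-3 + f)*(f + (f + 15)) = (-3 + f)*(f + (15 + f)) = (-3 + f)*(15 + 2*f))
X(x(-2))³ = (-45 + 2*(6 + (-2)² + 7*(-2))² + 9*(6 + (-2)² + 7*(-2)))³ = (-45 + 2*(6 + 4 - 14)² + 9*(6 + 4 - 14))³ = (-45 + 2*(-4)² + 9*(-4))³ = (-45 + 2*16 - 36)³ = (-45 + 32 - 36)³ = (-49)³ = -117649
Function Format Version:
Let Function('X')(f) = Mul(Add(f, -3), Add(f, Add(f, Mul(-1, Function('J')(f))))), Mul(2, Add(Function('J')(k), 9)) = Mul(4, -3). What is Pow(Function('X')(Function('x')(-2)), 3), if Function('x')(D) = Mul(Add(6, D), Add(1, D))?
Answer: -117649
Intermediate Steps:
Function('J')(k) = -15 (Function('J')(k) = Add(-9, Mul(Rational(1, 2), Mul(4, -3))) = Add(-9, Mul(Rational(1, 2), -12)) = Add(-9, -6) = -15)
Function('x')(D) = Mul(Add(1, D), Add(6, D))
Function('X')(f) = Mul(Add(-3, f), Add(15, Mul(2, f))) (Function('X')(f) = Mul(Add(f, -3), Add(f, Add(f, Mul(-1, -15)))) = Mul(Add(-3, f), Add(f, Add(f, 15))) = Mul(Add(-3, f), Add(f, Add(15, f))) = Mul(Add(-3, f), Add(15, Mul(2, f))))
Pow(Function('X')(Function('x')(-2)), 3) = Pow(Add(-45, Mul(2, Pow(Add(6, Pow(-2, 2), Mul(7, -2)), 2)), Mul(9, Add(6, Pow(-2, 2), Mul(7, -2)))), 3) = Pow(Add(-45, Mul(2, Pow(Add(6, 4, -14), 2)), Mul(9, Add(6, 4, -14))), 3) = Pow(Add(-45, Mul(2, Pow(-4, 2)), Mul(9, -4)), 3) = Pow(Add(-45, Mul(2, 16), -36), 3) = Pow(Add(-45, 32, -36), 3) = Pow(-49, 3) = -117649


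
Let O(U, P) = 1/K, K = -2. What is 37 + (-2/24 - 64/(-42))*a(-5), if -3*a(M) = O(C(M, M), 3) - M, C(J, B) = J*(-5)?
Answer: 1951/56 ≈ 34.839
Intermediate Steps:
C(J, B) = -5*J
O(U, P) = -½ (O(U, P) = 1/(-2) = -½)
a(M) = ⅙ + M/3 (a(M) = -(-½ - M)/3 = ⅙ + M/3)
37 + (-2/24 - 64/(-42))*a(-5) = 37 + (-2/24 - 64/(-42))*(⅙ + (⅓)*(-5)) = 37 + (-2*1/24 - 64*(-1/42))*(⅙ - 5/3) = 37 + (-1/12 + 32/21)*(-3/2) = 37 + (121/84)*(-3/2) = 37 - 121/56 = 1951/56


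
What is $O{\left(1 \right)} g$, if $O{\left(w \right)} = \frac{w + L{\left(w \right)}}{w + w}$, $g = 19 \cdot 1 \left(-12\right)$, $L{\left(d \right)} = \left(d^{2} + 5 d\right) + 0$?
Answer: $-798$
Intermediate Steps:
$L{\left(d \right)} = d^{2} + 5 d$
$g = -228$ ($g = 19 \left(-12\right) = -228$)
$O{\left(w \right)} = \frac{w + w \left(5 + w\right)}{2 w}$ ($O{\left(w \right)} = \frac{w + w \left(5 + w\right)}{w + w} = \frac{w + w \left(5 + w\right)}{2 w}$)
$O{\left(1 \right)} g = \left(3 + \frac{1}{2} \cdot 1\right) \left(-228\right) = \left(3 + \frac{1}{2}\right) \left(-228\right) = \frac{7}{2} \left(-228\right) = -798$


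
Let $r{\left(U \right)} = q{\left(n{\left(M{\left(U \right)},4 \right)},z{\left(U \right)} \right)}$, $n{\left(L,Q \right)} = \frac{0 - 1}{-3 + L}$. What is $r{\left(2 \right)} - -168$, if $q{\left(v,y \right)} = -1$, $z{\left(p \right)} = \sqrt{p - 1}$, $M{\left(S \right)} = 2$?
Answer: $167$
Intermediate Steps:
$n{\left(L,Q \right)} = - \frac{1}{-3 + L}$
$z{\left(p \right)} = \sqrt{-1 + p}$
$r{\left(U \right)} = -1$
$r{\left(2 \right)} - -168 = -1 - -168 = -1 + 168 = 167$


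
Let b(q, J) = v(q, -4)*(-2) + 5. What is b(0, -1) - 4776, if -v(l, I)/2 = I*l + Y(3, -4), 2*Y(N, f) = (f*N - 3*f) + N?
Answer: -4765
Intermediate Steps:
Y(N, f) = N/2 - 3*f/2 + N*f/2 (Y(N, f) = ((f*N - 3*f) + N)/2 = ((N*f - 3*f) + N)/2 = ((-3*f + N*f) + N)/2 = (N - 3*f + N*f)/2 = N/2 - 3*f/2 + N*f/2)
v(l, I) = -3 - 2*I*l (v(l, I) = -2*(I*l + ((½)*3 - 3/2*(-4) + (½)*3*(-4))) = -2*(I*l + (3/2 + 6 - 6)) = -2*(I*l + 3/2) = -2*(3/2 + I*l) = -3 - 2*I*l)
b(q, J) = 11 - 16*q (b(q, J) = (-3 - 2*(-4)*q)*(-2) + 5 = (-3 + 8*q)*(-2) + 5 = (6 - 16*q) + 5 = 11 - 16*q)
b(0, -1) - 4776 = (11 - 16*0) - 4776 = (11 + 0) - 4776 = 11 - 4776 = -4765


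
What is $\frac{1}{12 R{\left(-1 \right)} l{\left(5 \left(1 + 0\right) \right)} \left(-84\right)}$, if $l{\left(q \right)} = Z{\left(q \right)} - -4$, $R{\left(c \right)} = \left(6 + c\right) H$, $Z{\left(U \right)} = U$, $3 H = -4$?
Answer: $\frac{1}{60480} \approx 1.6534 \cdot 10^{-5}$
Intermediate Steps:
$H = - \frac{4}{3}$ ($H = \frac{1}{3} \left(-4\right) = - \frac{4}{3} \approx -1.3333$)
$R{\left(c \right)} = -8 - \frac{4 c}{3}$ ($R{\left(c \right)} = \left(6 + c\right) \left(- \frac{4}{3}\right) = -8 - \frac{4 c}{3}$)
$l{\left(q \right)} = 4 + q$ ($l{\left(q \right)} = q - -4 = q + 4 = 4 + q$)
$\frac{1}{12 R{\left(-1 \right)} l{\left(5 \left(1 + 0\right) \right)} \left(-84\right)} = \frac{1}{12 \left(-8 - - \frac{4}{3}\right) \left(4 + 5 \left(1 + 0\right)\right) \left(-84\right)} = \frac{1}{12 \left(-8 + \frac{4}{3}\right) \left(4 + 5 \cdot 1\right) \left(-84\right)} = \frac{1}{12 \left(- \frac{20 \left(4 + 5\right)}{3}\right) \left(-84\right)} = \frac{1}{12 \left(\left(- \frac{20}{3}\right) 9\right) \left(-84\right)} = \frac{1}{12 \left(-60\right) \left(-84\right)} = \frac{1}{\left(-720\right) \left(-84\right)} = \frac{1}{60480}$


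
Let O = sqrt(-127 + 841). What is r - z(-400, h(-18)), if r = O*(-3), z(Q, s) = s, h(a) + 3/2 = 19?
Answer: -35/2 - 3*sqrt(714) ≈ -97.662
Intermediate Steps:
O = sqrt(714) ≈ 26.721
h(a) = 35/2 (h(a) = -3/2 + 19 = 35/2)
r = -3*sqrt(714) (r = sqrt(714)*(-3) = -3*sqrt(714) ≈ -80.162)
r - z(-400, h(-18)) = -3*sqrt(714) - 1*35/2 = -3*sqrt(714) - 35/2 = -35/2 - 3*sqrt(714)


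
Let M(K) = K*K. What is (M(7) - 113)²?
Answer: 4096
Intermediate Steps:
M(K) = K²
(M(7) - 113)² = (7² - 113)² = (49 - 113)² = (-64)² = 4096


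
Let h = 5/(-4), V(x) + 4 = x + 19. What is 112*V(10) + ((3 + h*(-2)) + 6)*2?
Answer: 2823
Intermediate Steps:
V(x) = 15 + x (V(x) = -4 + (x + 19) = -4 + (19 + x) = 15 + x)
h = -5/4 (h = 5*(-¼) = -5/4 ≈ -1.2500)
112*V(10) + ((3 + h*(-2)) + 6)*2 = 112*(15 + 10) + ((3 - 5/4*(-2)) + 6)*2 = 112*25 + ((3 + 5/2) + 6)*2 = 2800 + (11/2 + 6)*2 = 2800 + (23/2)*2 = 2800 + 23 = 2823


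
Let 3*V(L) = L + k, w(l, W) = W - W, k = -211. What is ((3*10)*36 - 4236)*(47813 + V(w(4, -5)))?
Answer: -150675856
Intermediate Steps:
w(l, W) = 0
V(L) = -211/3 + L/3 (V(L) = (L - 211)/3 = (-211 + L)/3 = -211/3 + L/3)
((3*10)*36 - 4236)*(47813 + V(w(4, -5))) = ((3*10)*36 - 4236)*(47813 + (-211/3 + (⅓)*0)) = (30*36 - 4236)*(47813 + (-211/3 + 0)) = (1080 - 4236)*(47813 - 211/3) = -3156*143228/3 = -150675856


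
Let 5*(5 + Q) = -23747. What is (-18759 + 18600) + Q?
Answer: -24567/5 ≈ -4913.4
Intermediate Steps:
Q = -23772/5 (Q = -5 + (1/5)*(-23747) = -5 - 23747/5 = -23772/5 ≈ -4754.4)
(-18759 + 18600) + Q = (-18759 + 18600) - 23772/5 = -159 - 23772/5 = -24567/5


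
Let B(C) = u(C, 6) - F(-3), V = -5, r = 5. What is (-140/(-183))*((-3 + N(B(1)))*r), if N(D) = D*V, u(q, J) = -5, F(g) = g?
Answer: 4900/183 ≈ 26.776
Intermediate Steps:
B(C) = -2 (B(C) = -5 - 1*(-3) = -5 + 3 = -2)
N(D) = -5*D (N(D) = D*(-5) = -5*D)
(-140/(-183))*((-3 + N(B(1)))*r) = (-140/(-183))*((-3 - 5*(-2))*5) = (-140*(-1/183))*((-3 + 10)*5) = 140*(7*5)/183 = (140/183)*35 = 4900/183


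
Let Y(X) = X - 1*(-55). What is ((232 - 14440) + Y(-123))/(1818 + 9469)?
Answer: -14276/11287 ≈ -1.2648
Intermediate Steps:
Y(X) = 55 + X (Y(X) = X + 55 = 55 + X)
((232 - 14440) + Y(-123))/(1818 + 9469) = ((232 - 14440) + (55 - 123))/(1818 + 9469) = (-14208 - 68)/11287 = -14276*1/11287 = -14276/11287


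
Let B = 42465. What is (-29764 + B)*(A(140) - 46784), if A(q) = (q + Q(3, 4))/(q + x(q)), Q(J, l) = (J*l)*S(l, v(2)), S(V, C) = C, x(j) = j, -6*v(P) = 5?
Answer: -16637535239/28 ≈ -5.9420e+8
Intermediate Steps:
v(P) = -⅚ (v(P) = -⅙*5 = -⅚)
Q(J, l) = -5*J*l/6 (Q(J, l) = (J*l)*(-⅚) = -5*J*l/6)
A(q) = (-10 + q)/(2*q) (A(q) = (q - ⅚*3*4)/(q + q) = (q - 10)/((2*q)) = (-10 + q)*(1/(2*q)) = (-10 + q)/(2*q))
(-29764 + B)*(A(140) - 46784) = (-29764 + 42465)*((½)*(-10 + 140)/140 - 46784) = 12701*((½)*(1/140)*130 - 46784) = 12701*(13/28 - 46784) = 12701*(-1309939/28) = -16637535239/28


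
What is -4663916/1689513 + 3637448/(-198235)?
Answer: -7070067071084/334920609555 ≈ -21.110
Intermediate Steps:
-4663916/1689513 + 3637448/(-198235) = -4663916*1/1689513 + 3637448*(-1/198235) = -4663916/1689513 - 3637448/198235 = -7070067071084/334920609555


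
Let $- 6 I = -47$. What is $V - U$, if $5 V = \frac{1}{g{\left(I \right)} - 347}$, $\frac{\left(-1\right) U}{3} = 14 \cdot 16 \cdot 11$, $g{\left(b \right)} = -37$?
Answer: $\frac{14192639}{1920} \approx 7392.0$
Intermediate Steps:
$I = \frac{47}{6}$ ($I = \left(- \frac{1}{6}\right) \left(-47\right) = \frac{47}{6} \approx 7.8333$)
$U = -7392$ ($U = - 3 \cdot 14 \cdot 16 \cdot 11 = - 3 \cdot 224 \cdot 11 = \left(-3\right) 2464 = -7392$)
$V = - \frac{1}{1920}$ ($V = \frac{1}{5 \left(-37 - 347\right)} = \frac{1}{5 \left(-384\right)} = \frac{1}{5} \left(- \frac{1}{384}\right) = - \frac{1}{1920} \approx -0.00052083$)
$V - U = - \frac{1}{1920} - -7392 = - \frac{1}{1920} + 7392 = \frac{14192639}{1920}$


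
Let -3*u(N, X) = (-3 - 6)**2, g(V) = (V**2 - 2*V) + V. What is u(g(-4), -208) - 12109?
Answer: -12136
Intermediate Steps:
g(V) = V**2 - V
u(N, X) = -27 (u(N, X) = -(-3 - 6)**2/3 = -1/3*(-9)**2 = -1/3*81 = -27)
u(g(-4), -208) - 12109 = -27 - 12109 = -12136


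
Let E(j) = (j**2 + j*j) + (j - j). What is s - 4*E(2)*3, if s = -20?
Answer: -116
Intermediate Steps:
E(j) = 2*j**2 (E(j) = (j**2 + j**2) + 0 = 2*j**2 + 0 = 2*j**2)
s - 4*E(2)*3 = -20 - 8*2**2*3 = -20 - 8*4*3 = -20 - 4*8*3 = -20 - 32*3 = -20 - 96 = -116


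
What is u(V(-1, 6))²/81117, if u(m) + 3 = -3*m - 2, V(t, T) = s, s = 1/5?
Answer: 784/2027925 ≈ 0.00038660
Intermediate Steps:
s = ⅕ ≈ 0.20000
V(t, T) = ⅕
u(m) = -5 - 3*m (u(m) = -3 + (-3*m - 2) = -3 + (-2 - 3*m) = -5 - 3*m)
u(V(-1, 6))²/81117 = (-5 - 3*⅕)²/81117 = (-5 - ⅗)²*(1/81117) = (-28/5)²*(1/81117) = (784/25)*(1/81117) = 784/2027925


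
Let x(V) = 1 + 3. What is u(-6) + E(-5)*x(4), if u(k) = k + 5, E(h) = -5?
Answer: -21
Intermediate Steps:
x(V) = 4
u(k) = 5 + k
u(-6) + E(-5)*x(4) = (5 - 6) - 5*4 = -1 - 20 = -21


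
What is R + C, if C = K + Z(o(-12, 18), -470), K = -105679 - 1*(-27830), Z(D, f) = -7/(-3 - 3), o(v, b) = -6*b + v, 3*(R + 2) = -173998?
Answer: -815095/6 ≈ -1.3585e+5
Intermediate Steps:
R = -174004/3 (R = -2 + (1/3)*(-173998) = -2 - 173998/3 = -174004/3 ≈ -58001.)
o(v, b) = v - 6*b
Z(D, f) = 7/6 (Z(D, f) = -7/(-6) = -7*(-1/6) = 7/6)
K = -77849 (K = -105679 + 27830 = -77849)
C = -467087/6 (C = -77849 + 7/6 = -467087/6 ≈ -77848.)
R + C = -174004/3 - 467087/6 = -815095/6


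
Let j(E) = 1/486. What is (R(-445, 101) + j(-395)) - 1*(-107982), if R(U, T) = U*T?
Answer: 30635983/486 ≈ 63037.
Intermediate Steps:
j(E) = 1/486
R(U, T) = T*U
(R(-445, 101) + j(-395)) - 1*(-107982) = (101*(-445) + 1/486) - 1*(-107982) = (-44945 + 1/486) + 107982 = -21843269/486 + 107982 = 30635983/486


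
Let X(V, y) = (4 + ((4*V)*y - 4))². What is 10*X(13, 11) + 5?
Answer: 3271845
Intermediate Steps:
X(V, y) = 16*V²*y² (X(V, y) = (4 + (4*V*y - 4))² = (4 + (-4 + 4*V*y))² = (4*V*y)² = 16*V²*y²)
10*X(13, 11) + 5 = 10*(16*13²*11²) + 5 = 10*(16*169*121) + 5 = 10*327184 + 5 = 3271840 + 5 = 3271845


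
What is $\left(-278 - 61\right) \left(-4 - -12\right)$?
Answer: $-2712$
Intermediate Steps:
$\left(-278 - 61\right) \left(-4 - -12\right) = - 339 \left(-4 + 12\right) = \left(-339\right) 8 = -2712$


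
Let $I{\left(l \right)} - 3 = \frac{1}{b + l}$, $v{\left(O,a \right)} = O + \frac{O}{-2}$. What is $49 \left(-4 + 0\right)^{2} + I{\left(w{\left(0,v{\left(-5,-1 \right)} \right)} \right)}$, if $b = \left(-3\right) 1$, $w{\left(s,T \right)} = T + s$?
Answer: $\frac{8655}{11} \approx 786.82$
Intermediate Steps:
$v{\left(O,a \right)} = \frac{O}{2}$ ($v{\left(O,a \right)} = O + O \left(- \frac{1}{2}\right) = O - \frac{O}{2} = \frac{O}{2}$)
$b = -3$
$I{\left(l \right)} = 3 + \frac{1}{-3 + l}$
$49 \left(-4 + 0\right)^{2} + I{\left(w{\left(0,v{\left(-5,-1 \right)} \right)} \right)} = 49 \left(-4 + 0\right)^{2} + \frac{-8 + 3 \left(\frac{1}{2} \left(-5\right) + 0\right)}{-3 + \left(\frac{1}{2} \left(-5\right) + 0\right)} = 49 \left(-4\right)^{2} + \frac{-8 + 3 \left(- \frac{5}{2} + 0\right)}{-3 + \left(- \frac{5}{2} + 0\right)} = 49 \cdot 16 + \frac{-8 + 3 \left(- \frac{5}{2}\right)}{-3 - \frac{5}{2}} = 784 + \frac{-8 - \frac{15}{2}}{- \frac{11}{2}} = 784 - - \frac{31}{11} = 784 + \frac{31}{11} = \frac{8655}{11}$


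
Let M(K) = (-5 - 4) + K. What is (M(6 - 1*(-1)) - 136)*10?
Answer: -1380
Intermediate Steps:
M(K) = -9 + K
(M(6 - 1*(-1)) - 136)*10 = ((-9 + (6 - 1*(-1))) - 136)*10 = ((-9 + (6 + 1)) - 136)*10 = ((-9 + 7) - 136)*10 = (-2 - 136)*10 = -138*10 = -1380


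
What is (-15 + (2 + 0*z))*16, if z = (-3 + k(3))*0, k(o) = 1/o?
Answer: -208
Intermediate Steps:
k(o) = 1/o
z = 0 (z = (-3 + 1/3)*0 = -8/3*0 = 0)
(-15 + (2 + 0*z))*16 = (-15 + (2 + 0*0))*16 = (-15 + (2 + 0))*16 = (-15 + 2)*16 = -13*16 = -208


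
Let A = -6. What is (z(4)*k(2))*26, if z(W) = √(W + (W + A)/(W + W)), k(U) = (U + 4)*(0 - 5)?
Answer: -390*√15 ≈ -1510.5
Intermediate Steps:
k(U) = -20 - 5*U (k(U) = (4 + U)*(-5) = -20 - 5*U)
z(W) = √(W + (-6 + W)/(2*W)) (z(W) = √(W + (W - 6)/(W + W)) = √(W + (-6 + W)/((2*W))) = √(W + (-6 + W)*(1/(2*W))) = √(W + (-6 + W)/(2*W)))
(z(4)*k(2))*26 = ((√(2 - 12/4 + 4*4)/2)*(-20 - 5*2))*26 = ((√(2 - 12*¼ + 16)/2)*(-20 - 10))*26 = ((√(2 - 3 + 16)/2)*(-30))*26 = ((√15/2)*(-30))*26 = -15*√15*26 = -390*√15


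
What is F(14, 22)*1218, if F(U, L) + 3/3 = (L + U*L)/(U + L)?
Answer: 9947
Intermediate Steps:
F(U, L) = -1 + (L + L*U)/(L + U) (F(U, L) = -1 + (L + U*L)/(U + L) = -1 + (L + L*U)/(L + U))
F(14, 22)*1218 = (14*(-1 + 22)/(22 + 14))*1218 = (14*21/36)*1218 = (14*(1/36)*21)*1218 = (49/6)*1218 = 9947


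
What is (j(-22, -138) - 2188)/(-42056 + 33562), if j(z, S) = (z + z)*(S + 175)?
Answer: 1908/4247 ≈ 0.44926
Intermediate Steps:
j(z, S) = 2*z*(175 + S) (j(z, S) = (2*z)*(175 + S) = 2*z*(175 + S))
(j(-22, -138) - 2188)/(-42056 + 33562) = (2*(-22)*(175 - 138) - 2188)/(-42056 + 33562) = (2*(-22)*37 - 2188)/(-8494) = (-1628 - 2188)*(-1/8494) = -3816*(-1/8494) = 1908/4247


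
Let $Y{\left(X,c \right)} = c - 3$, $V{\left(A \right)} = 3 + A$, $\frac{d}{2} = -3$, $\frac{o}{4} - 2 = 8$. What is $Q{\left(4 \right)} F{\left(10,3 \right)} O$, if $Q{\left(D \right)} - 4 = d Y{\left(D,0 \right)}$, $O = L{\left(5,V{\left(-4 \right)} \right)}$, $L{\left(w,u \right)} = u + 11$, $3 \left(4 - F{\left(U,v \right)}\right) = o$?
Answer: $- \frac{6160}{3} \approx -2053.3$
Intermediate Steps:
$o = 40$ ($o = 8 + 4 \cdot 8 = 8 + 32 = 40$)
$d = -6$ ($d = 2 \left(-3\right) = -6$)
$Y{\left(X,c \right)} = -3 + c$
$F{\left(U,v \right)} = - \frac{28}{3}$ ($F{\left(U,v \right)} = 4 - \frac{40}{3} = - \frac{28}{3}$)
$L{\left(w,u \right)} = 11 + u$
$O = 10$ ($O = 11 + \left(3 - 4\right) = 11 - 1 = 10$)
$Q{\left(D \right)} = 22$ ($Q{\left(D \right)} = 4 - 6 \left(-3 + 0\right) = 4 - -18 = 4 + 18 = 22$)
$Q{\left(4 \right)} F{\left(10,3 \right)} O = 22 \left(- \frac{28}{3}\right) 10 = \left(- \frac{616}{3}\right) 10 = - \frac{6160}{3}$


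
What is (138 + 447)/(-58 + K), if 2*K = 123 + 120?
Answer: 1170/127 ≈ 9.2126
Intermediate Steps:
K = 243/2 (K = (123 + 120)/2 = (1/2)*243 = 243/2 ≈ 121.50)
(138 + 447)/(-58 + K) = (138 + 447)/(-58 + 243/2) = 585/(127/2) = 585*(2/127) = 1170/127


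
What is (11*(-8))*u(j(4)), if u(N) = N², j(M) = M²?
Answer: -22528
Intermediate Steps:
(11*(-8))*u(j(4)) = (11*(-8))*(4²)² = -88*16² = -88*256 = -22528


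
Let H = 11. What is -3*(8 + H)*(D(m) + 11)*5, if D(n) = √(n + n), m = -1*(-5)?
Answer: -3135 - 285*√10 ≈ -4036.3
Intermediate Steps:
m = 5
D(n) = √2*√n (D(n) = √(2*n) = √2*√n)
-3*(8 + H)*(D(m) + 11)*5 = -3*(8 + 11)*(√2*√5 + 11)*5 = -57*(√10 + 11)*5 = -57*(11 + √10)*5 = -3*(209 + 19*√10)*5 = (-627 - 57*√10)*5 = -3135 - 285*√10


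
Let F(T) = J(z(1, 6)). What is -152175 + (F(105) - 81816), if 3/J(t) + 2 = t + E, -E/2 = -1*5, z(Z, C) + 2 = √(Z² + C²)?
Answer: -234009 + 3*√37 ≈ -2.3399e+5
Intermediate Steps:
z(Z, C) = -2 + √(C² + Z²) (z(Z, C) = -2 + √(Z² + C²) = -2 + √(C² + Z²))
E = 10 (E = -(-2)*5 = -2*(-5) = 10)
J(t) = 3/(8 + t) (J(t) = 3/(-2 + (t + 10)) = 3/(-2 + (10 + t)) = 3/(8 + t))
F(T) = 3/(6 + √37) (F(T) = 3/(8 + (-2 + √(6² + 1²))) = 3/(8 + (-2 + √(36 + 1))) = 3/(8 + (-2 + √37)) = 3/(6 + √37))
-152175 + (F(105) - 81816) = -152175 + ((-18 + 3*√37) - 81816) = -152175 + (-81834 + 3*√37) = -234009 + 3*√37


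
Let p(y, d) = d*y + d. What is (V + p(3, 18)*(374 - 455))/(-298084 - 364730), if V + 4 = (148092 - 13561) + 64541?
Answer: -32206/110469 ≈ -0.29154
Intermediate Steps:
V = 199068 (V = -4 + ((148092 - 13561) + 64541) = -4 + (134531 + 64541) = -4 + 199072 = 199068)
p(y, d) = d + d*y
(V + p(3, 18)*(374 - 455))/(-298084 - 364730) = (199068 + (18*(1 + 3))*(374 - 455))/(-298084 - 364730) = (199068 + (18*4)*(-81))/(-662814) = (199068 + 72*(-81))*(-1/662814) = (199068 - 5832)*(-1/662814) = 193236*(-1/662814) = -32206/110469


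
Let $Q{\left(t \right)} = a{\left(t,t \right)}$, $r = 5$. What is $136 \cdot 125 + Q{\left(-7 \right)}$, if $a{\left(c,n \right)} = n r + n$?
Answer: $16958$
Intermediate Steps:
$a{\left(c,n \right)} = 6 n$ ($a{\left(c,n \right)} = n 5 + n = 5 n + n = 6 n$)
$Q{\left(t \right)} = 6 t$
$136 \cdot 125 + Q{\left(-7 \right)} = 136 \cdot 125 + 6 \left(-7\right) = 17000 - 42 = 16958$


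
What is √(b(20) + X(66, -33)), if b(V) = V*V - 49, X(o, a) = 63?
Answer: 3*√46 ≈ 20.347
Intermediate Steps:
b(V) = -49 + V² (b(V) = V² - 49 = -49 + V²)
√(b(20) + X(66, -33)) = √((-49 + 20²) + 63) = √((-49 + 400) + 63) = √(351 + 63) = √414 = 3*√46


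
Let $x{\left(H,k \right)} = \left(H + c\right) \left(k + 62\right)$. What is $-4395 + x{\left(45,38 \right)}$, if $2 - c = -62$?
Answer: $6505$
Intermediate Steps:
$c = 64$ ($c = 2 - -62 = 2 + 62 = 64$)
$x{\left(H,k \right)} = \left(62 + k\right) \left(64 + H\right)$ ($x{\left(H,k \right)} = \left(H + 64\right) \left(k + 62\right) = \left(64 + H\right) \left(62 + k\right) = \left(62 + k\right) \left(64 + H\right)$)
$-4395 + x{\left(45,38 \right)} = -4395 + \left(3968 + 62 \cdot 45 + 64 \cdot 38 + 45 \cdot 38\right) = -4395 + \left(3968 + 2790 + 2432 + 1710\right) = -4395 + 10900 = 6505$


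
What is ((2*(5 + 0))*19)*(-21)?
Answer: -3990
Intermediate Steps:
((2*(5 + 0))*19)*(-21) = ((2*5)*19)*(-21) = (10*19)*(-21) = 190*(-21) = -3990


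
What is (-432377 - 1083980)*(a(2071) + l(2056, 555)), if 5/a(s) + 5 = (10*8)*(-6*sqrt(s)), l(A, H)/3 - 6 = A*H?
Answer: -99074898122103052867/19086335 + 145570272*sqrt(2071)/19086335 ≈ -5.1909e+12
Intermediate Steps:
l(A, H) = 18 + 3*A*H (l(A, H) = 18 + 3*(A*H) = 18 + 3*A*H)
a(s) = 5/(-5 - 480*sqrt(s)) (a(s) = 5/(-5 + (10*8)*(-6*sqrt(s))) = 5/(-5 + 80*(-6*sqrt(s))) = 5/(-5 - 480*sqrt(s)))
(-432377 - 1083980)*(a(2071) + l(2056, 555)) = (-432377 - 1083980)*(-1/(1 + 96*sqrt(2071)) + (18 + 3*2056*555)) = -1516357*(-1/(1 + 96*sqrt(2071)) + (18 + 3423240)) = -1516357*(-1/(1 + 96*sqrt(2071)) + 3423258) = -1516357*(3423258 - 1/(1 + 96*sqrt(2071))) = -5190881231106 + 1516357/(1 + 96*sqrt(2071))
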